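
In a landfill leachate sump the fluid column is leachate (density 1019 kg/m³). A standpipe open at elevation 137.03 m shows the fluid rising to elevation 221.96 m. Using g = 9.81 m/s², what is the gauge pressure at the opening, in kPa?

P ≈ 849 kPa

Pressure head ψ = h − z = 221.96 − 137.03 = 84.93 m.
P = ρgψ = 1019 × 9.81 × 84.93 = 848993 Pa ≈ 849 kPa.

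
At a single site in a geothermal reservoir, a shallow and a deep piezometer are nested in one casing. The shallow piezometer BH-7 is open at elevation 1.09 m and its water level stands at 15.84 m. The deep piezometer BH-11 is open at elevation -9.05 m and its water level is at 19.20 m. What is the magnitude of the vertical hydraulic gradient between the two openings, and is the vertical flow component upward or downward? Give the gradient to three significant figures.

Total head at BH-7: h = 15.84 m (water level in the standpipe).
Total head at BH-11: h = 19.20 m.
Δh = h(BH-7) − h(BH-11) = 15.84 − 19.20 = -3.36 m.
Vertical separation Δz = 1.09 − (-9.05) = 10.14 m.
|i_v| = |Δh| / Δz = 3.36 / 10.14 = 0.331.
Head is higher in the deep piezometer, so vertical flow is upward (discharge condition).

|i_v| ≈ 0.331; vertical flow is upward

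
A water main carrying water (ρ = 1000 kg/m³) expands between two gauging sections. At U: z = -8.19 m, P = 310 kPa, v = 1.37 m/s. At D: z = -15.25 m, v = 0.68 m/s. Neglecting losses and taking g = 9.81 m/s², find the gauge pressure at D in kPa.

P₂ ≈ 380 kPa

Pressure head at U: ψ₁ = P₁/(ρg) = 310×1000 / (1000 × 9.81) = 31.60 m.
Velocity heads: v₁²/2g = 1.37²/19.62 = 0.096 m; v₂²/2g = 0.68²/19.62 = 0.024 m.
Total head H = z₁ + ψ₁ + v₁²/2g = -8.19 + 31.60 + 0.096 = 23.51 m.
ψ₂ = H − z₂ − v₂²/2g = 23.51 − (-15.25) − 0.024 = 38.74 m.
P₂ = ρgψ₂ = 1000 × 9.81 × 38.74 ≈ 380 kPa.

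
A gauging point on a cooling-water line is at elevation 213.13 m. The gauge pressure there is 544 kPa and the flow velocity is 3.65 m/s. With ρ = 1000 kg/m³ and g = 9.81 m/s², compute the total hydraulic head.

h ≈ 269.26 m

Pressure head ψ = P/(ρg) = 544×1000 / (1000 × 9.81) = 55.45 m.
Velocity head = v²/(2g) = 3.65² / (2 × 9.81) = 0.679 m.
h = z + ψ + v²/(2g) = 213.13 + 55.45 + 0.679 = 269.26 m.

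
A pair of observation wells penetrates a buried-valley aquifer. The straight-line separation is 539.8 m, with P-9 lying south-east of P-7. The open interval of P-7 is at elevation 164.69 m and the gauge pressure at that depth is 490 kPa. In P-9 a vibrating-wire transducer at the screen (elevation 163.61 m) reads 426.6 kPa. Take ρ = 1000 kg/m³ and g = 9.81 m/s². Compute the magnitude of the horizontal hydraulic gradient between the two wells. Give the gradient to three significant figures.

Pressure head at P-7: ψ = P/(ρg) = 490×1000 / (1000 × 9.81) = 49.95 m.
Total head at P-7: h = z + ψ = 164.69 + 49.95 = 214.64 m.
Pressure head at P-9: ψ = P/(ρg) = 426.6×1000 / (1000 × 9.81) = 43.49 m.
Total head at P-9: h = z + ψ = 163.61 + 43.49 = 207.10 m.
Head difference: h(P-7) − h(P-9) = 214.64 − 207.10 = 7.54 m.
Hydraulic gradient: i = |Δh| / L = 7.54 / 539.8 = 0.0140.

i ≈ 0.0140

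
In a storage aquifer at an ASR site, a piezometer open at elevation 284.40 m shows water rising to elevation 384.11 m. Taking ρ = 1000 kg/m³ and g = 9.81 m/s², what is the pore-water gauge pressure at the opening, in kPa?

Pressure head ψ = h − z = 384.11 − 284.40 = 99.71 m.
P = ρgψ = 1000 × 9.81 × 99.71 = 978155 Pa ≈ 978 kPa.

P ≈ 978 kPa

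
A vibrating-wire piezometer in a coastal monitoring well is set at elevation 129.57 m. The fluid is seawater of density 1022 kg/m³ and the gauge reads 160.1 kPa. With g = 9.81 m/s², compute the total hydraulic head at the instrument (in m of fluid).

h ≈ 145.54 m

ψ = P/(ρg) = 160.1×1000 / (1022 × 9.81) = 15.97 m.
h = z + ψ = 129.57 + 15.97 = 145.54 m.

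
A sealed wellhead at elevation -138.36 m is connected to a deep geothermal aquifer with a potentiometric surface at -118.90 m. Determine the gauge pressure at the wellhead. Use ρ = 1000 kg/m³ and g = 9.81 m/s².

P ≈ 191 kPa

Head above the cap: Δh = -118.90 − (-138.36) = 19.46 m.
P = ρgΔh = 1000 × 9.81 × 19.46 = 190903 Pa ≈ 191 kPa.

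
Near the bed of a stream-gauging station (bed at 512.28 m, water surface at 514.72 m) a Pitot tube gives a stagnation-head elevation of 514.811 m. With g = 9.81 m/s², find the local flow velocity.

v ≈ 1.34 m/s

Near the bed, under hydrostatic conditions, the piezometric head (z + ψ) equals the free-surface elevation, 514.72 m.
Velocity head = total − piezometric = 514.811 − 514.72 = 0.091 m.
v = √(2g·h_v) = √(2 × 9.81 × 0.091) = 1.34 m/s.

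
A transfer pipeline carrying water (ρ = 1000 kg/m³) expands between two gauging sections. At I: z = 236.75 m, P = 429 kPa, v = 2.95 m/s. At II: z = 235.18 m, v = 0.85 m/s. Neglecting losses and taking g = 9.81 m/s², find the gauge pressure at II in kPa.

P₂ ≈ 448 kPa

Pressure head at I: ψ₁ = P₁/(ρg) = 429×1000 / (1000 × 9.81) = 43.73 m.
Velocity heads: v₁²/2g = 2.95²/19.62 = 0.444 m; v₂²/2g = 0.85²/19.62 = 0.037 m.
Total head H = z₁ + ψ₁ + v₁²/2g = 236.75 + 43.73 + 0.444 = 280.92 m.
ψ₂ = H − z₂ − v₂²/2g = 280.92 − 235.18 − 0.037 = 45.70 m.
P₂ = ρgψ₂ = 1000 × 9.81 × 45.70 ≈ 448 kPa.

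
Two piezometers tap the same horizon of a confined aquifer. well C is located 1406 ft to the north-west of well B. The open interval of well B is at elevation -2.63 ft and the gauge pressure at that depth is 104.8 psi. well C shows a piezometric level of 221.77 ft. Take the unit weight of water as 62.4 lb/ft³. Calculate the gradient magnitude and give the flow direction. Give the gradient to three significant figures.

Pressure head at well B: ψ = 144·P/γ = 144 × 104.8 / 62.4 = 241.85 ft.
Total head at well B: h = z + ψ = -2.63 + 241.85 = 239.22 ft.
Total head at well C: h = 221.77 ft (water level in the piezometer is the total head).
Head difference: h(well B) − h(well C) = 239.22 − 221.77 = 17.45 ft.
Hydraulic gradient: i = |Δh| / L = 17.45 / 1406 = 0.0124.
Flow is from higher to lower head: from well B toward well C, i.e. toward the north-west.

i ≈ 0.0124; groundwater flows toward the north-west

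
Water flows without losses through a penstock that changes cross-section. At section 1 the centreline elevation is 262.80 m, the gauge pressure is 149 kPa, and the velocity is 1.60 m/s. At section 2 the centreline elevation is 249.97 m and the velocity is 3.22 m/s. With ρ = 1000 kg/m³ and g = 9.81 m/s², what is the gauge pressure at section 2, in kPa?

Pressure head at 1: ψ₁ = P₁/(ρg) = 149×1000 / (1000 × 9.81) = 15.19 m.
Velocity heads: v₁²/2g = 1.60²/19.62 = 0.130 m; v₂²/2g = 3.22²/19.62 = 0.528 m.
Total head H = z₁ + ψ₁ + v₁²/2g = 262.80 + 15.19 + 0.130 = 278.12 m.
ψ₂ = H − z₂ − v₂²/2g = 278.12 − 249.97 − 0.528 = 27.62 m.
P₂ = ρgψ₂ = 1000 × 9.81 × 27.62 ≈ 271 kPa.

P₂ ≈ 271 kPa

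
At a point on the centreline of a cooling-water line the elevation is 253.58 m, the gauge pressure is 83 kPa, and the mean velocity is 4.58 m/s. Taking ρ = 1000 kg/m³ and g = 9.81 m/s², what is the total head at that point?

h ≈ 263.11 m

Pressure head ψ = P/(ρg) = 83×1000 / (1000 × 9.81) = 8.46 m.
Velocity head = v²/(2g) = 4.58² / (2 × 9.81) = 1.069 m.
h = z + ψ + v²/(2g) = 253.58 + 8.46 + 1.069 = 263.11 m.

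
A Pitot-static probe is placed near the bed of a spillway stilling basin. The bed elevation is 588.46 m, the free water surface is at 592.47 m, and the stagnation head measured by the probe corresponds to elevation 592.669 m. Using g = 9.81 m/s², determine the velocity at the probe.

Near the bed, under hydrostatic conditions, the piezometric head (z + ψ) equals the free-surface elevation, 592.47 m.
Velocity head = total − piezometric = 592.669 − 592.47 = 0.199 m.
v = √(2g·h_v) = √(2 × 9.81 × 0.199) = 1.98 m/s.

v ≈ 1.98 m/s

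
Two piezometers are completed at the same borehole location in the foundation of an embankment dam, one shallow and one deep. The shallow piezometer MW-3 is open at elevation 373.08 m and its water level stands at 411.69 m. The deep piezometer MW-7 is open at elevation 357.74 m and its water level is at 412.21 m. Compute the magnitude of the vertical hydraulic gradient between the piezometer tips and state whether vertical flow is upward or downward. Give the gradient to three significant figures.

|i_v| ≈ 0.0339; vertical flow is upward

Total head at MW-3: h = 411.69 m (water level in the standpipe).
Total head at MW-7: h = 412.21 m.
Δh = h(MW-3) − h(MW-7) = 411.69 − 412.21 = -0.52 m.
Vertical separation Δz = 373.08 − 357.74 = 15.34 m.
|i_v| = |Δh| / Δz = 0.52 / 15.34 = 0.0339.
Head is higher in the deep piezometer, so vertical flow is upward (discharge condition).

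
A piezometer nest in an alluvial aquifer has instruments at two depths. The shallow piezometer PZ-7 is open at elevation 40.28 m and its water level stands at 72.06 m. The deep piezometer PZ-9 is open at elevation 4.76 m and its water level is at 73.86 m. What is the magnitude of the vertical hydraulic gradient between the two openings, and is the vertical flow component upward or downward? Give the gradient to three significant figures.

|i_v| ≈ 0.0507; vertical flow is upward

Total head at PZ-7: h = 72.06 m (water level in the standpipe).
Total head at PZ-9: h = 73.86 m.
Δh = h(PZ-7) − h(PZ-9) = 72.06 − 73.86 = -1.80 m.
Vertical separation Δz = 40.28 − 4.76 = 35.52 m.
|i_v| = |Δh| / Δz = 1.80 / 35.52 = 0.0507.
Head is higher in the deep piezometer, so vertical flow is upward (discharge condition).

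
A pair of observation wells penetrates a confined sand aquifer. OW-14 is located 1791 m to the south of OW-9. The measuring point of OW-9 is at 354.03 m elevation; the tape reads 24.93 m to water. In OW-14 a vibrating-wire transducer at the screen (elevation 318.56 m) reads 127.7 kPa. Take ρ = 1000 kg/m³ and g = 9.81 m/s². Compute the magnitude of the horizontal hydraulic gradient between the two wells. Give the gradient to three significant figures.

i ≈ 0.00138

Total head at OW-9: h = 354.03 − 24.93 = 329.10 m.
Pressure head at OW-14: ψ = P/(ρg) = 127.7×1000 / (1000 × 9.81) = 13.02 m.
Total head at OW-14: h = z + ψ = 318.56 + 13.02 = 331.58 m.
Head difference: h(OW-9) − h(OW-14) = 329.10 − 331.58 = -2.48 m.
Hydraulic gradient: i = |Δh| / L = 2.48 / 1791 = 0.00138.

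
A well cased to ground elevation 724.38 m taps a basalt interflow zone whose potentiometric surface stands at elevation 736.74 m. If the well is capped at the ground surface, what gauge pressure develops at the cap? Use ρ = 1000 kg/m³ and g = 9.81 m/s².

Head above the cap: Δh = 736.74 − 724.38 = 12.36 m.
P = ρgΔh = 1000 × 9.81 × 12.36 = 121252 Pa ≈ 121 kPa.

P ≈ 121 kPa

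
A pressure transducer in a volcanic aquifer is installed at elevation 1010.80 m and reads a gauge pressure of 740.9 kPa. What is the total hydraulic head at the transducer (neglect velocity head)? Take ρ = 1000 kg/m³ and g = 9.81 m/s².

ψ = P/(ρg) = 740.9×1000 / (1000 × 9.81) = 75.52 m.
h = z + ψ = 1010.80 + 75.52 = 1086.32 m.

h ≈ 1086.32 m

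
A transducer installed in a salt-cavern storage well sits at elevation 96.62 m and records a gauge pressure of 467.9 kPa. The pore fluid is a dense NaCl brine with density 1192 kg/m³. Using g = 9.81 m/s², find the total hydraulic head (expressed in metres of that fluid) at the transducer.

h ≈ 136.63 m

ψ = P/(ρg) = 467.9×1000 / (1192 × 9.81) = 40.01 m.
h = z + ψ = 96.62 + 40.01 = 136.63 m.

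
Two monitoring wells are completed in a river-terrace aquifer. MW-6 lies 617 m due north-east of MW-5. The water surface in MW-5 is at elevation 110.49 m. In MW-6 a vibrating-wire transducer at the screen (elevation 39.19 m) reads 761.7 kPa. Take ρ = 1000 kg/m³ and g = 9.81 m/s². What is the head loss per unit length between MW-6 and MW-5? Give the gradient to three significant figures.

i ≈ 0.0103 m/m

Total head at MW-5: h = 110.49 m (water level in the piezometer is the total head).
Pressure head at MW-6: ψ = P/(ρg) = 761.7×1000 / (1000 × 9.81) = 77.65 m.
Total head at MW-6: h = z + ψ = 39.19 + 77.65 = 116.84 m.
Head difference: h(MW-5) − h(MW-6) = 110.49 − 116.84 = -6.35 m.
Hydraulic gradient: i = |Δh| / L = 6.35 / 617 = 0.0103.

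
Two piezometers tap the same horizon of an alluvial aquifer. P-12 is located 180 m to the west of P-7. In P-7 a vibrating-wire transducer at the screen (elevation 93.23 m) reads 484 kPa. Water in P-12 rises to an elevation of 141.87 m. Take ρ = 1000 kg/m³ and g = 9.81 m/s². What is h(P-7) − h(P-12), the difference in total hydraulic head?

Pressure head at P-7: ψ = P/(ρg) = 484×1000 / (1000 × 9.81) = 49.34 m.
Total head at P-7: h = z + ψ = 93.23 + 49.34 = 142.57 m.
Total head at P-12: h = 141.87 m (water level in the piezometer is the total head).
Head difference: h(P-7) − h(P-12) = 142.57 − 141.87 = 0.70 m.

Δh ≈ 0.70 m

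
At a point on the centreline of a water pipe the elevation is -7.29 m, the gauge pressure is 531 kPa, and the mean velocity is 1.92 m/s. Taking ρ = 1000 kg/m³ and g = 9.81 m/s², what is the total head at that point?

h ≈ 47.03 m

Pressure head ψ = P/(ρg) = 531×1000 / (1000 × 9.81) = 54.13 m.
Velocity head = v²/(2g) = 1.92² / (2 × 9.81) = 0.188 m.
h = z + ψ + v²/(2g) = -7.29 + 54.13 + 0.188 = 47.03 m.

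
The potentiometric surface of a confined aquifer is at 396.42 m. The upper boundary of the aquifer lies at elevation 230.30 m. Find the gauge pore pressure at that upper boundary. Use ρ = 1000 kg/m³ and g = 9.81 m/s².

P ≈ 1630 kPa

Pressure head at the aquifer top: ψ = h − z = 396.42 − 230.30 = 166.12 m.
P = ρgψ = 1000 × 9.81 × 166.12 = 1629637 Pa ≈ 1630 kPa.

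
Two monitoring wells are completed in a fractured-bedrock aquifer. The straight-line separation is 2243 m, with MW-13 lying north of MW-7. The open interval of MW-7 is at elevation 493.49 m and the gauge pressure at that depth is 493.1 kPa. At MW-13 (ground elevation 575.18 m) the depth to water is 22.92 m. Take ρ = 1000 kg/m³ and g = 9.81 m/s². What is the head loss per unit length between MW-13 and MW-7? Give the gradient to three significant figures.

Pressure head at MW-7: ψ = P/(ρg) = 493.1×1000 / (1000 × 9.81) = 50.27 m.
Total head at MW-7: h = z + ψ = 493.49 + 50.27 = 543.76 m.
Total head at MW-13: h = 575.18 − 22.92 = 552.26 m.
Head difference: h(MW-7) − h(MW-13) = 543.76 − 552.26 = -8.50 m.
Hydraulic gradient: i = |Δh| / L = 8.50 / 2243 = 0.00379.

i ≈ 0.00379 m/m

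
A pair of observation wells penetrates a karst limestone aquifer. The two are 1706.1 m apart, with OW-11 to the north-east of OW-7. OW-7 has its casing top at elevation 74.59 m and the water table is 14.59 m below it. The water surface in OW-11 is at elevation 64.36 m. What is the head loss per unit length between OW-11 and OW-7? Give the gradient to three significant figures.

Total head at OW-7: h = 74.59 − 14.59 = 60.00 m.
Total head at OW-11: h = 64.36 m (water level in the piezometer is the total head).
Head difference: h(OW-7) − h(OW-11) = 60.00 − 64.36 = -4.36 m.
Hydraulic gradient: i = |Δh| / L = 4.36 / 1706.1 = 0.00256.

i ≈ 0.00256 m/m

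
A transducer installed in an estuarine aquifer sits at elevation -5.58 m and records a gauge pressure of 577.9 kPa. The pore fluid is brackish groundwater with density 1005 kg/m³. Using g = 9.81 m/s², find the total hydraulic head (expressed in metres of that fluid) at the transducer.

ψ = P/(ρg) = 577.9×1000 / (1005 × 9.81) = 58.62 m.
h = z + ψ = -5.58 + 58.62 = 53.04 m.

h ≈ 53.04 m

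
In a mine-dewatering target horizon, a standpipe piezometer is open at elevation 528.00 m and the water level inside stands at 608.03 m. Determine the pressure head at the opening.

Total head h = 608.03 m (the water-surface elevation in the piezometer).
Pressure head ψ = h − z = 608.03 − 528.00 = 80.03 m.

ψ ≈ 80.03 m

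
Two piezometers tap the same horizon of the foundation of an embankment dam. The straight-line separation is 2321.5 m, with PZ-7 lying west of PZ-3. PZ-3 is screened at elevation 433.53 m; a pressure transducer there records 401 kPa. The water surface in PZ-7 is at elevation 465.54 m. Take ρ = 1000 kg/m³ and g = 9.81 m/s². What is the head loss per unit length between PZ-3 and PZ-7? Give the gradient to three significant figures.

i ≈ 0.00382 m/m

Pressure head at PZ-3: ψ = P/(ρg) = 401×1000 / (1000 × 9.81) = 40.88 m.
Total head at PZ-3: h = z + ψ = 433.53 + 40.88 = 474.41 m.
Total head at PZ-7: h = 465.54 m (water level in the piezometer is the total head).
Head difference: h(PZ-3) − h(PZ-7) = 474.41 − 465.54 = 8.87 m.
Hydraulic gradient: i = |Δh| / L = 8.87 / 2321.5 = 0.00382.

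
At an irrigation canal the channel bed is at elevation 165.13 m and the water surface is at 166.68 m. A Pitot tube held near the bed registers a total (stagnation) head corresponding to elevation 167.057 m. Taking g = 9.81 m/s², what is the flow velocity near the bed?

v ≈ 2.72 m/s

Near the bed, under hydrostatic conditions, the piezometric head (z + ψ) equals the free-surface elevation, 166.68 m.
Velocity head = total − piezometric = 167.057 − 166.68 = 0.377 m.
v = √(2g·h_v) = √(2 × 9.81 × 0.377) = 2.72 m/s.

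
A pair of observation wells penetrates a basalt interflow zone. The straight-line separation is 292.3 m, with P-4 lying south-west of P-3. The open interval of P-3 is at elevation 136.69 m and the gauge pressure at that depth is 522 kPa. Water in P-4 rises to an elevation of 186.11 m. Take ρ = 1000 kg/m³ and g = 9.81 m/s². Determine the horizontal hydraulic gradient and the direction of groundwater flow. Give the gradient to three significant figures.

Pressure head at P-3: ψ = P/(ρg) = 522×1000 / (1000 × 9.81) = 53.21 m.
Total head at P-3: h = z + ψ = 136.69 + 53.21 = 189.90 m.
Total head at P-4: h = 186.11 m (water level in the piezometer is the total head).
Head difference: h(P-3) − h(P-4) = 189.90 − 186.11 = 3.79 m.
Hydraulic gradient: i = |Δh| / L = 3.79 / 292.3 = 0.0130.
Flow is from higher to lower head: from P-3 toward P-4, i.e. toward the south-west.

i ≈ 0.0130; groundwater flows toward the south-west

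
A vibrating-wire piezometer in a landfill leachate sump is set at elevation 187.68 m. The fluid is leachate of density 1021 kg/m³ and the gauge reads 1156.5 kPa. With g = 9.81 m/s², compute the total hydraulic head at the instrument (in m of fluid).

h ≈ 303.15 m

ψ = P/(ρg) = 1156.5×1000 / (1021 × 9.81) = 115.47 m.
h = z + ψ = 187.68 + 115.47 = 303.15 m.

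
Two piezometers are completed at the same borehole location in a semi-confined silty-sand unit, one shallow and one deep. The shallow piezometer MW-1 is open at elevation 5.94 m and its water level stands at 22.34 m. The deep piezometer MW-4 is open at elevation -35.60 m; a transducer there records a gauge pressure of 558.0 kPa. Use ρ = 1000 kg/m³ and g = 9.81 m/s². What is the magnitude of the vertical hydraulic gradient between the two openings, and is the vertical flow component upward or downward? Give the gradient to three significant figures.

|i_v| ≈ 0.0255; vertical flow is downward

Total head at MW-1: h = 22.34 m (water level in the standpipe).
Pressure head at MW-4: ψ = P/(ρg) = 558.0×1000 / (1000 × 9.81) = 56.88 m.
Total head at MW-4: h = z + ψ = -35.60 + 56.88 = 21.28 m.
Δh = h(MW-1) − h(MW-4) = 22.34 − 21.28 = 1.06 m.
Vertical separation Δz = 5.94 − (-35.60) = 41.54 m.
|i_v| = |Δh| / Δz = 1.06 / 41.54 = 0.0255.
Head is higher in the shallow piezometer, so vertical flow is downward (recharge condition).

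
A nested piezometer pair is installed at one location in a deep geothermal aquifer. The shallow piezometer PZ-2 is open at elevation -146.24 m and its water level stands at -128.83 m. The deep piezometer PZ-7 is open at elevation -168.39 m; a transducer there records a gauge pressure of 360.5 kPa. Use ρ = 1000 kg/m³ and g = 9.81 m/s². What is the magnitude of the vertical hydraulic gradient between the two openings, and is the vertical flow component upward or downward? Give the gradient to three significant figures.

Total head at PZ-2: h = -128.83 m (water level in the standpipe).
Pressure head at PZ-7: ψ = P/(ρg) = 360.5×1000 / (1000 × 9.81) = 36.75 m.
Total head at PZ-7: h = z + ψ = -168.39 + 36.75 = -131.64 m.
Δh = h(PZ-2) − h(PZ-7) = -128.83 − (-131.64) = 2.81 m.
Vertical separation Δz = -146.24 − (-168.39) = 22.15 m.
|i_v| = |Δh| / Δz = 2.81 / 22.15 = 0.127.
Head is higher in the shallow piezometer, so vertical flow is downward (recharge condition).

|i_v| ≈ 0.127; vertical flow is downward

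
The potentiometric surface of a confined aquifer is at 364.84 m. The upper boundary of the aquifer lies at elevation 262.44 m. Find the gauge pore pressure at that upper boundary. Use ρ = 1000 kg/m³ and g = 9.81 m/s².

P ≈ 1000 kPa

Pressure head at the aquifer top: ψ = h − z = 364.84 − 262.44 = 102.40 m.
P = ρgψ = 1000 × 9.81 × 102.40 = 1004544 Pa ≈ 1000 kPa.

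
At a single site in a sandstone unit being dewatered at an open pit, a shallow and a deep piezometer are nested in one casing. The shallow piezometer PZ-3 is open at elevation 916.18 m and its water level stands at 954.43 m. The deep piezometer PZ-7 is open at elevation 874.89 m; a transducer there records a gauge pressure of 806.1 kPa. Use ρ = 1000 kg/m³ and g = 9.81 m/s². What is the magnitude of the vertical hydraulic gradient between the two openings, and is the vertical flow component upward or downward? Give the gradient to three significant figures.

Total head at PZ-3: h = 954.43 m (water level in the standpipe).
Pressure head at PZ-7: ψ = P/(ρg) = 806.1×1000 / (1000 × 9.81) = 82.17 m.
Total head at PZ-7: h = z + ψ = 874.89 + 82.17 = 957.06 m.
Δh = h(PZ-3) − h(PZ-7) = 954.43 − 957.06 = -2.63 m.
Vertical separation Δz = 916.18 − 874.89 = 41.29 m.
|i_v| = |Δh| / Δz = 2.63 / 41.29 = 0.0637.
Head is higher in the deep piezometer, so vertical flow is upward (discharge condition).

|i_v| ≈ 0.0637; vertical flow is upward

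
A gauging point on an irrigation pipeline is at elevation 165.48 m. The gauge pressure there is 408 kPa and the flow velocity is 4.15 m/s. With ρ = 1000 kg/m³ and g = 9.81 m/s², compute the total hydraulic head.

Pressure head ψ = P/(ρg) = 408×1000 / (1000 × 9.81) = 41.59 m.
Velocity head = v²/(2g) = 4.15² / (2 × 9.81) = 0.878 m.
h = z + ψ + v²/(2g) = 165.48 + 41.59 + 0.878 = 207.95 m.

h ≈ 207.95 m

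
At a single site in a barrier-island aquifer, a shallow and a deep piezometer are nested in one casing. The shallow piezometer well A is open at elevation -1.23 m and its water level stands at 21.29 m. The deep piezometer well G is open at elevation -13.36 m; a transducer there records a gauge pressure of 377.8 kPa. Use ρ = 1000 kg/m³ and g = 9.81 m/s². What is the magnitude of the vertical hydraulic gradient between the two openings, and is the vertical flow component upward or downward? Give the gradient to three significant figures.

Total head at well A: h = 21.29 m (water level in the standpipe).
Pressure head at well G: ψ = P/(ρg) = 377.8×1000 / (1000 × 9.81) = 38.51 m.
Total head at well G: h = z + ψ = -13.36 + 38.51 = 25.15 m.
Δh = h(well A) − h(well G) = 21.29 − 25.15 = -3.86 m.
Vertical separation Δz = -1.23 − (-13.36) = 12.13 m.
|i_v| = |Δh| / Δz = 3.86 / 12.13 = 0.318.
Head is higher in the deep piezometer, so vertical flow is upward (discharge condition).

|i_v| ≈ 0.318; vertical flow is upward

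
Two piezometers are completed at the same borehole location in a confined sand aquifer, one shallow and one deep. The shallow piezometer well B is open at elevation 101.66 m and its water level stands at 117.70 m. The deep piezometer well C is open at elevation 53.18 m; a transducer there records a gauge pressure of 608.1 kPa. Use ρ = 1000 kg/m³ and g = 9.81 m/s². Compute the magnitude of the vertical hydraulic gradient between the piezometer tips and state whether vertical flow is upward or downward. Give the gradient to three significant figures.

Total head at well B: h = 117.70 m (water level in the standpipe).
Pressure head at well C: ψ = P/(ρg) = 608.1×1000 / (1000 × 9.81) = 61.99 m.
Total head at well C: h = z + ψ = 53.18 + 61.99 = 115.17 m.
Δh = h(well B) − h(well C) = 117.70 − 115.17 = 2.53 m.
Vertical separation Δz = 101.66 − 53.18 = 48.48 m.
|i_v| = |Δh| / Δz = 2.53 / 48.48 = 0.0522.
Head is higher in the shallow piezometer, so vertical flow is downward (recharge condition).

|i_v| ≈ 0.0522; vertical flow is downward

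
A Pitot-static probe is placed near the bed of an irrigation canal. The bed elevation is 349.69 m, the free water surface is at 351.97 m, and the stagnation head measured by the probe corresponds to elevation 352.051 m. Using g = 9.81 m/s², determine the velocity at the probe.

Near the bed, under hydrostatic conditions, the piezometric head (z + ψ) equals the free-surface elevation, 351.97 m.
Velocity head = total − piezometric = 352.051 − 351.97 = 0.081 m.
v = √(2g·h_v) = √(2 × 9.81 × 0.081) = 1.26 m/s.

v ≈ 1.26 m/s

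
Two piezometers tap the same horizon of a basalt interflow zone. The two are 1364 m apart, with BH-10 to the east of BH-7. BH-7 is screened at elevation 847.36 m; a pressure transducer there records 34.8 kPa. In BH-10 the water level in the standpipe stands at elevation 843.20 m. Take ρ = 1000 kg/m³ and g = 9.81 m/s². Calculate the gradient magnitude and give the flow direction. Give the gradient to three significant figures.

i ≈ 0.00565; groundwater flows toward the east

Pressure head at BH-7: ψ = P/(ρg) = 34.8×1000 / (1000 × 9.81) = 3.55 m.
Total head at BH-7: h = z + ψ = 847.36 + 3.55 = 850.91 m.
Total head at BH-10: h = 843.20 m (water level in the piezometer is the total head).
Head difference: h(BH-7) − h(BH-10) = 850.91 − 843.20 = 7.71 m.
Hydraulic gradient: i = |Δh| / L = 7.71 / 1364 = 0.00565.
Flow is from higher to lower head: from BH-7 toward BH-10, i.e. toward the east.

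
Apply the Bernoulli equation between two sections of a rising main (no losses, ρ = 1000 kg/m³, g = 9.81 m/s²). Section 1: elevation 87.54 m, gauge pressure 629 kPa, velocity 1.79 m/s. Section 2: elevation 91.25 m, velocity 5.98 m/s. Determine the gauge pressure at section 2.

P₂ ≈ 576 kPa

Pressure head at 1: ψ₁ = P₁/(ρg) = 629×1000 / (1000 × 9.81) = 64.12 m.
Velocity heads: v₁²/2g = 1.79²/19.62 = 0.163 m; v₂²/2g = 5.98²/19.62 = 1.823 m.
Total head H = z₁ + ψ₁ + v₁²/2g = 87.54 + 64.12 + 0.163 = 151.82 m.
ψ₂ = H − z₂ − v₂²/2g = 151.82 − 91.25 − 1.823 = 58.75 m.
P₂ = ρgψ₂ = 1000 × 9.81 × 58.75 ≈ 576 kPa.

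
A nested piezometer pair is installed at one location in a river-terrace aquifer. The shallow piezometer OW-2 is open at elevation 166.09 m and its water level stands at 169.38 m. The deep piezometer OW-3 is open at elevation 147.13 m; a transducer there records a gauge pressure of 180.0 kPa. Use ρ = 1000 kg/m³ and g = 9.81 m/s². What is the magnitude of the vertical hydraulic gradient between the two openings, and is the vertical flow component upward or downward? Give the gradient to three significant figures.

Total head at OW-2: h = 169.38 m (water level in the standpipe).
Pressure head at OW-3: ψ = P/(ρg) = 180.0×1000 / (1000 × 9.81) = 18.35 m.
Total head at OW-3: h = z + ψ = 147.13 + 18.35 = 165.48 m.
Δh = h(OW-2) − h(OW-3) = 169.38 − 165.48 = 3.90 m.
Vertical separation Δz = 166.09 − 147.13 = 18.96 m.
|i_v| = |Δh| / Δz = 3.90 / 18.96 = 0.206.
Head is higher in the shallow piezometer, so vertical flow is downward (recharge condition).

|i_v| ≈ 0.206; vertical flow is downward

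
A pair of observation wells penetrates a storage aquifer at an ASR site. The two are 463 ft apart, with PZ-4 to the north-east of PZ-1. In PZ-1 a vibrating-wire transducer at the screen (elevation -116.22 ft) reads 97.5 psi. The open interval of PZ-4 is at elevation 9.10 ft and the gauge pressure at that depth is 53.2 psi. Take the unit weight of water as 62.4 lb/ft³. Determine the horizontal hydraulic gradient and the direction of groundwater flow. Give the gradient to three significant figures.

Pressure head at PZ-1: ψ = 144·P/γ = 144 × 97.5 / 62.4 = 225.00 ft.
Total head at PZ-1: h = z + ψ = -116.22 + 225.00 = 108.78 ft.
Pressure head at PZ-4: ψ = 144·P/γ = 144 × 53.2 / 62.4 = 122.77 ft.
Total head at PZ-4: h = z + ψ = 9.10 + 122.77 = 131.87 ft.
Head difference: h(PZ-1) − h(PZ-4) = 108.78 − 131.87 = -23.09 ft.
Hydraulic gradient: i = |Δh| / L = 23.09 / 463 = 0.0499.
Flow is from higher to lower head: from PZ-4 toward PZ-1, i.e. toward the south-west.

i ≈ 0.0499; groundwater flows toward the south-west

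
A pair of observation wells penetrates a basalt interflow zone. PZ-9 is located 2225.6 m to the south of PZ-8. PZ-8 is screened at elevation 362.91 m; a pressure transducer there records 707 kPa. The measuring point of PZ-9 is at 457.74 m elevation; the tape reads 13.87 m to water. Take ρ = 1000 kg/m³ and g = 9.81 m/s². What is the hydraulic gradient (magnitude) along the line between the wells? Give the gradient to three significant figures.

Pressure head at PZ-8: ψ = P/(ρg) = 707×1000 / (1000 × 9.81) = 72.07 m.
Total head at PZ-8: h = z + ψ = 362.91 + 72.07 = 434.98 m.
Total head at PZ-9: h = 457.74 − 13.87 = 443.87 m.
Head difference: h(PZ-8) − h(PZ-9) = 434.98 − 443.87 = -8.89 m.
Hydraulic gradient: i = |Δh| / L = 8.89 / 2225.6 = 0.00399.

i ≈ 0.00399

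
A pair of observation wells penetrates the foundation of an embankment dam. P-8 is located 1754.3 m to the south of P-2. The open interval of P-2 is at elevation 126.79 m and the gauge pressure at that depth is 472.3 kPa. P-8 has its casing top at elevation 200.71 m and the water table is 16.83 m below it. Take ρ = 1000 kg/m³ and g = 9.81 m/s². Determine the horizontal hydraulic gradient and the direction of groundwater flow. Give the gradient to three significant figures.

i ≈ 0.00510; groundwater flows toward the north

Pressure head at P-2: ψ = P/(ρg) = 472.3×1000 / (1000 × 9.81) = 48.14 m.
Total head at P-2: h = z + ψ = 126.79 + 48.14 = 174.93 m.
Total head at P-8: h = 200.71 − 16.83 = 183.88 m.
Head difference: h(P-2) − h(P-8) = 174.93 − 183.88 = -8.95 m.
Hydraulic gradient: i = |Δh| / L = 8.95 / 1754.3 = 0.00510.
Flow is from higher to lower head: from P-8 toward P-2, i.e. toward the north.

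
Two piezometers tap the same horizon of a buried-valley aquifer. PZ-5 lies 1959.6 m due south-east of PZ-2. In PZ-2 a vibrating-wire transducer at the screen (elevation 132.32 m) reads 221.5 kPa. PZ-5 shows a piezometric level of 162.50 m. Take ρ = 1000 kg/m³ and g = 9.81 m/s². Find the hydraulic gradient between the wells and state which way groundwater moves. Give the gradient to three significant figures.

Pressure head at PZ-2: ψ = P/(ρg) = 221.5×1000 / (1000 × 9.81) = 22.58 m.
Total head at PZ-2: h = z + ψ = 132.32 + 22.58 = 154.90 m.
Total head at PZ-5: h = 162.50 m (water level in the piezometer is the total head).
Head difference: h(PZ-2) − h(PZ-5) = 154.90 − 162.50 = -7.60 m.
Hydraulic gradient: i = |Δh| / L = 7.60 / 1959.6 = 0.00388.
Flow is from higher to lower head: from PZ-5 toward PZ-2, i.e. toward the north-west.

i ≈ 0.00388; groundwater flows toward the north-west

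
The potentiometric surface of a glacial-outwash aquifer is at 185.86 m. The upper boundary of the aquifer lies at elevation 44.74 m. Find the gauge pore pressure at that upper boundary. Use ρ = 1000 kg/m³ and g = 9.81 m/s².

P ≈ 1380 kPa

Pressure head at the aquifer top: ψ = h − z = 185.86 − 44.74 = 141.12 m.
P = ρgψ = 1000 × 9.81 × 141.12 = 1384387 Pa ≈ 1380 kPa.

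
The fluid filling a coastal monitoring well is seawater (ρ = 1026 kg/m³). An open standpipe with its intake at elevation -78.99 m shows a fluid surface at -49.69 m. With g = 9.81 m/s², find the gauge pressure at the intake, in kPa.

Pressure head ψ = h − z = -49.69 − (-78.99) = 29.30 m.
P = ρgψ = 1026 × 9.81 × 29.30 = 294906 Pa ≈ 295 kPa.

P ≈ 295 kPa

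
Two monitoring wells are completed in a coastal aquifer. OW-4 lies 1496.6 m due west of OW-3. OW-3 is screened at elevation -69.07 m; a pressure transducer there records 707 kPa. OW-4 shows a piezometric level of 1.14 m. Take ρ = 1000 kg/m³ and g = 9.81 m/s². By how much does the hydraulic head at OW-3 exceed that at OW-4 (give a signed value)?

Δh ≈ 1.86 m

Pressure head at OW-3: ψ = P/(ρg) = 707×1000 / (1000 × 9.81) = 72.07 m.
Total head at OW-3: h = z + ψ = -69.07 + 72.07 = 3.00 m.
Total head at OW-4: h = 1.14 m (water level in the piezometer is the total head).
Head difference: h(OW-3) − h(OW-4) = 3.00 − 1.14 = 1.86 m.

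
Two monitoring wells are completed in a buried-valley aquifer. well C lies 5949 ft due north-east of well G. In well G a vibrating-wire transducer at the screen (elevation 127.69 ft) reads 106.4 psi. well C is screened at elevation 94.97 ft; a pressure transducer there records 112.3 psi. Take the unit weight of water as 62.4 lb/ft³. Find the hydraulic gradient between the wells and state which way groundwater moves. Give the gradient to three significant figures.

Pressure head at well G: ψ = 144·P/γ = 144 × 106.4 / 62.4 = 245.54 ft.
Total head at well G: h = z + ψ = 127.69 + 245.54 = 373.23 ft.
Pressure head at well C: ψ = 144·P/γ = 144 × 112.3 / 62.4 = 259.15 ft.
Total head at well C: h = z + ψ = 94.97 + 259.15 = 354.12 ft.
Head difference: h(well G) − h(well C) = 373.23 − 354.12 = 19.11 ft.
Hydraulic gradient: i = |Δh| / L = 19.11 / 5949 = 0.00321.
Flow is from higher to lower head: from well G toward well C, i.e. toward the north-east.

i ≈ 0.00321; groundwater flows toward the north-east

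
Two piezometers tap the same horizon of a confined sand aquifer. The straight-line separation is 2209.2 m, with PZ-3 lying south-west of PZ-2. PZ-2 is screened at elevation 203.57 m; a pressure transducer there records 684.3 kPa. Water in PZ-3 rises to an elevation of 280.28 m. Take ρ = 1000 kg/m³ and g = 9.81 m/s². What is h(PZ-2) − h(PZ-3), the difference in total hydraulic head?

Pressure head at PZ-2: ψ = P/(ρg) = 684.3×1000 / (1000 × 9.81) = 69.76 m.
Total head at PZ-2: h = z + ψ = 203.57 + 69.76 = 273.33 m.
Total head at PZ-3: h = 280.28 m (water level in the piezometer is the total head).
Head difference: h(PZ-2) − h(PZ-3) = 273.33 − 280.28 = -6.95 m.

Δh ≈ -6.95 m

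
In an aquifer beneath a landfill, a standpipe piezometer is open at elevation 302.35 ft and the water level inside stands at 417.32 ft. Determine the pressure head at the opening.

ψ ≈ 114.97 ft

Total head h = 417.32 ft (the water-surface elevation in the piezometer).
Pressure head ψ = h − z = 417.32 − 302.35 = 114.97 ft.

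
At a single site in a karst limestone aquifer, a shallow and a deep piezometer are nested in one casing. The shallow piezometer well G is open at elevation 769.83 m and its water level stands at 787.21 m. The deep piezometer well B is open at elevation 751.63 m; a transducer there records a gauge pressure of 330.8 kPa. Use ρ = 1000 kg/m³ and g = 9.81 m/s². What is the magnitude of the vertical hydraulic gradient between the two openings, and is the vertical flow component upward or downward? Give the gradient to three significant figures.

|i_v| ≈ 0.102; vertical flow is downward

Total head at well G: h = 787.21 m (water level in the standpipe).
Pressure head at well B: ψ = P/(ρg) = 330.8×1000 / (1000 × 9.81) = 33.72 m.
Total head at well B: h = z + ψ = 751.63 + 33.72 = 785.35 m.
Δh = h(well G) − h(well B) = 787.21 − 785.35 = 1.86 m.
Vertical separation Δz = 769.83 − 751.63 = 18.20 m.
|i_v| = |Δh| / Δz = 1.86 / 18.20 = 0.102.
Head is higher in the shallow piezometer, so vertical flow is downward (recharge condition).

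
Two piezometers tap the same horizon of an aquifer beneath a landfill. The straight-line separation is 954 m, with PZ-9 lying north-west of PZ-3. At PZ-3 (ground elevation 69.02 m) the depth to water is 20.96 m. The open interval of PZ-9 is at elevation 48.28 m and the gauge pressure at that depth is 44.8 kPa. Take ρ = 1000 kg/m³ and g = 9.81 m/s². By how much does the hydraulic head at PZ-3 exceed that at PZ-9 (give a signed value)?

Total head at PZ-3: h = 69.02 − 20.96 = 48.06 m.
Pressure head at PZ-9: ψ = P/(ρg) = 44.8×1000 / (1000 × 9.81) = 4.57 m.
Total head at PZ-9: h = z + ψ = 48.28 + 4.57 = 52.85 m.
Head difference: h(PZ-3) − h(PZ-9) = 48.06 − 52.85 = -4.79 m.

Δh ≈ -4.79 m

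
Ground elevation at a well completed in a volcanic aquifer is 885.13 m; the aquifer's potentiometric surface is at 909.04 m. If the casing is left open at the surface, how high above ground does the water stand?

Water rises to the potentiometric surface, so the rise above ground = 909.04 − 885.13 = 23.91 m.

≈ 23.91 m above ground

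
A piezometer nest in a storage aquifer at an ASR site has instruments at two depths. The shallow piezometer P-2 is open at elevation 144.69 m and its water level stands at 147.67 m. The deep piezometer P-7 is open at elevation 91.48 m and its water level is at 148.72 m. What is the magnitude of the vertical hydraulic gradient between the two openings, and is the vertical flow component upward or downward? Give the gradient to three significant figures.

|i_v| ≈ 0.0197; vertical flow is upward

Total head at P-2: h = 147.67 m (water level in the standpipe).
Total head at P-7: h = 148.72 m.
Δh = h(P-2) − h(P-7) = 147.67 − 148.72 = -1.05 m.
Vertical separation Δz = 144.69 − 91.48 = 53.21 m.
|i_v| = |Δh| / Δz = 1.05 / 53.21 = 0.0197.
Head is higher in the deep piezometer, so vertical flow is upward (discharge condition).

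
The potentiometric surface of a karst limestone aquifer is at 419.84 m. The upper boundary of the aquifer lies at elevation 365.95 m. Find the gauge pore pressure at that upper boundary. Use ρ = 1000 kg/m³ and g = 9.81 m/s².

P ≈ 529 kPa

Pressure head at the aquifer top: ψ = h − z = 419.84 − 365.95 = 53.89 m.
P = ρgψ = 1000 × 9.81 × 53.89 = 528661 Pa ≈ 529 kPa.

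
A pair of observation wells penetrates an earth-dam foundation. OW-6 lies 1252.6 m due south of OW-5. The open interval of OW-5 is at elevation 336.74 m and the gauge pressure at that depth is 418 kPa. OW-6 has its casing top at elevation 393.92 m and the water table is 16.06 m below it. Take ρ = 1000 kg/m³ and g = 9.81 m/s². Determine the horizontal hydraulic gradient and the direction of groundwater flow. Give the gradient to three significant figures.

Pressure head at OW-5: ψ = P/(ρg) = 418×1000 / (1000 × 9.81) = 42.61 m.
Total head at OW-5: h = z + ψ = 336.74 + 42.61 = 379.35 m.
Total head at OW-6: h = 393.92 − 16.06 = 377.86 m.
Head difference: h(OW-5) − h(OW-6) = 379.35 − 377.86 = 1.49 m.
Hydraulic gradient: i = |Δh| / L = 1.49 / 1252.6 = 0.00119.
Flow is from higher to lower head: from OW-5 toward OW-6, i.e. toward the south.

i ≈ 0.00119; groundwater flows toward the south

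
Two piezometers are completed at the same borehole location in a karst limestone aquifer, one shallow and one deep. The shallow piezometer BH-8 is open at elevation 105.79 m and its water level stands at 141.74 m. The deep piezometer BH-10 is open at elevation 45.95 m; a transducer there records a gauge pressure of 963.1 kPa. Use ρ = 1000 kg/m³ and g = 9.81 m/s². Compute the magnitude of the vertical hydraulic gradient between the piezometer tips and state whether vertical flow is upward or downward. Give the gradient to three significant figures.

Total head at BH-8: h = 141.74 m (water level in the standpipe).
Pressure head at BH-10: ψ = P/(ρg) = 963.1×1000 / (1000 × 9.81) = 98.18 m.
Total head at BH-10: h = z + ψ = 45.95 + 98.18 = 144.13 m.
Δh = h(BH-8) − h(BH-10) = 141.74 − 144.13 = -2.39 m.
Vertical separation Δz = 105.79 − 45.95 = 59.84 m.
|i_v| = |Δh| / Δz = 2.39 / 59.84 = 0.0399.
Head is higher in the deep piezometer, so vertical flow is upward (discharge condition).

|i_v| ≈ 0.0399; vertical flow is upward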